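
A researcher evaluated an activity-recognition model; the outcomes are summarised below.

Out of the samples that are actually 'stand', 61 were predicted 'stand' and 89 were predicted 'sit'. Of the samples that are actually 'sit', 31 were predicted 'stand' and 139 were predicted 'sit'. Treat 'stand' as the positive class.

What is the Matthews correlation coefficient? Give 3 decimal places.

0.247

MCC = (TP·TN − FP·FN) / √((TP+FP)(TP+FN)(TN+FP)(TN+FN))
Numerator = 61·139 − 31·89 = 5720
Denominator = √(92·150·170·228) = √534888000 = 23127.6458
MCC = 5720 / 23127.6458 = 0.247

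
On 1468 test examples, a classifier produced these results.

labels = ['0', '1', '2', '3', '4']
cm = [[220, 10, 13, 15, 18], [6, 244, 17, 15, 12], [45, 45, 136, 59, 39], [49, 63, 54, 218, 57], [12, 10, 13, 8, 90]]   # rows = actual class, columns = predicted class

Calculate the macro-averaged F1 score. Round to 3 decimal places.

Per-class F1 score (2·TP/(2·TP+FP+FN)):
  0: TP=220, FP=6+45+49+12=112, FN=10+13+15+18=56 → 440/608 = 0.7237
  1: TP=244, FP=10+45+63+10=128, FN=6+17+15+12=50 → 488/666 = 0.7327
  2: TP=136, FP=13+17+54+13=97, FN=45+45+59+39=188 → 272/557 = 0.4883
  3: TP=218, FP=15+15+59+8=97, FN=49+63+54+57=223 → 436/756 = 0.5767
  4: TP=90, FP=18+12+39+57=126, FN=12+10+13+8=43 → 180/349 = 0.5158
Macro-F1 score = mean = (0.7237 + 0.7327 + 0.4883 + 0.5767 + 0.5158) / 5 = 0.607

0.607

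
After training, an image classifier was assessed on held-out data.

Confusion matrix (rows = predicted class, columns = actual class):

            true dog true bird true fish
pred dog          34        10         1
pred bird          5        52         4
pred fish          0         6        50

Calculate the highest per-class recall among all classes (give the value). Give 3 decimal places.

Per-class recall (TP/(TP+FN)):
  dog: TP=34, FN=5+0=5 → 34/39 = 0.8718
  bird: TP=52, FN=10+6=16 → 52/68 = 0.7647
  fish: TP=50, FN=1+4=5 → 50/55 = 0.9091
Highest is class 'fish' with recall = 0.909.

0.909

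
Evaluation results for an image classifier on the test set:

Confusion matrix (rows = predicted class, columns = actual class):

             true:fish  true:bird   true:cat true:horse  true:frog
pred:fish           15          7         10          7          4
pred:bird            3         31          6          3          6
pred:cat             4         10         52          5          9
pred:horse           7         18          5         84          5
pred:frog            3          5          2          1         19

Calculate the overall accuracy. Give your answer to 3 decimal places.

Accuracy = trace / total = (15+31+52+84+19=201) / 321 = 201/321 = 0.626

0.626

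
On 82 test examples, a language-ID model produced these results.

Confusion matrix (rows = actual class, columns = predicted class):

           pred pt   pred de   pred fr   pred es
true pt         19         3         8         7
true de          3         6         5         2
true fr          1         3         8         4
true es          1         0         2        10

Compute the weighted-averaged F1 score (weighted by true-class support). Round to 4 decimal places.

0.5328

Per-class F1 score (2·TP/(2·TP+FP+FN)):
  pt: TP=19, FP=3+1+1=5, FN=3+8+7=18 → 38/61 = 0.62295
  de: TP=6, FP=3+3+0=6, FN=3+5+2=10 → 12/28 = 0.42857
  fr: TP=8, FP=8+5+2=15, FN=1+3+4=8 → 16/39 = 0.41026
  es: TP=10, FP=7+2+4=13, FN=1+0+2=3 → 20/36 = 0.55556
Weighted-F1 score = Σ (supportᵢ/N)·F1 scoreᵢ with N=82: (37/82)·0.62295 + (16/82)·0.42857 + (16/82)·0.41026 + (13/82)·0.55556 = 0.5328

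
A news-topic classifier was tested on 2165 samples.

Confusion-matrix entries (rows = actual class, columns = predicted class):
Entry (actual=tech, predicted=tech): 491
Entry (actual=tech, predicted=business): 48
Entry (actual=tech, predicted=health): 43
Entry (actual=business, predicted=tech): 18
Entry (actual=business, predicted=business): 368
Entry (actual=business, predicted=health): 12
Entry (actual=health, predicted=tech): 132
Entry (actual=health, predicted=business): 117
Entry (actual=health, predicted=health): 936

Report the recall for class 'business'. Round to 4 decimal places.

0.9246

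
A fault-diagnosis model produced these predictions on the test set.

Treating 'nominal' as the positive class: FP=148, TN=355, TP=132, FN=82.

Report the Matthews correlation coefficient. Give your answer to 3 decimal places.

0.303

MCC = (TP·TN − FP·FN) / √((TP+FP)(TP+FN)(TN+FP)(TN+FN))
Numerator = 132·355 − 148·82 = 34724
Denominator = √(280·214·503·437) = √13171075120 = 114765.3045
MCC = 34724 / 114765.3045 = 0.303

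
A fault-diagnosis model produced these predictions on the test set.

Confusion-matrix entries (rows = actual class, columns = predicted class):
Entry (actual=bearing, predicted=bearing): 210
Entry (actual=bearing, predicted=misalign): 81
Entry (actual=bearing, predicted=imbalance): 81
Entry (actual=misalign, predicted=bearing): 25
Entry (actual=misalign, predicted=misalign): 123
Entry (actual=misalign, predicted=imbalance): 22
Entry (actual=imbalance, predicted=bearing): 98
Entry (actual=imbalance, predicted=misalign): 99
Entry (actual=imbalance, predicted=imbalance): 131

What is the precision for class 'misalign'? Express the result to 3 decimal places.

precision = TP/(TP+FP).
misalign: TP=123, FP=81+99=180 → 123/303 = 0.4059

0.406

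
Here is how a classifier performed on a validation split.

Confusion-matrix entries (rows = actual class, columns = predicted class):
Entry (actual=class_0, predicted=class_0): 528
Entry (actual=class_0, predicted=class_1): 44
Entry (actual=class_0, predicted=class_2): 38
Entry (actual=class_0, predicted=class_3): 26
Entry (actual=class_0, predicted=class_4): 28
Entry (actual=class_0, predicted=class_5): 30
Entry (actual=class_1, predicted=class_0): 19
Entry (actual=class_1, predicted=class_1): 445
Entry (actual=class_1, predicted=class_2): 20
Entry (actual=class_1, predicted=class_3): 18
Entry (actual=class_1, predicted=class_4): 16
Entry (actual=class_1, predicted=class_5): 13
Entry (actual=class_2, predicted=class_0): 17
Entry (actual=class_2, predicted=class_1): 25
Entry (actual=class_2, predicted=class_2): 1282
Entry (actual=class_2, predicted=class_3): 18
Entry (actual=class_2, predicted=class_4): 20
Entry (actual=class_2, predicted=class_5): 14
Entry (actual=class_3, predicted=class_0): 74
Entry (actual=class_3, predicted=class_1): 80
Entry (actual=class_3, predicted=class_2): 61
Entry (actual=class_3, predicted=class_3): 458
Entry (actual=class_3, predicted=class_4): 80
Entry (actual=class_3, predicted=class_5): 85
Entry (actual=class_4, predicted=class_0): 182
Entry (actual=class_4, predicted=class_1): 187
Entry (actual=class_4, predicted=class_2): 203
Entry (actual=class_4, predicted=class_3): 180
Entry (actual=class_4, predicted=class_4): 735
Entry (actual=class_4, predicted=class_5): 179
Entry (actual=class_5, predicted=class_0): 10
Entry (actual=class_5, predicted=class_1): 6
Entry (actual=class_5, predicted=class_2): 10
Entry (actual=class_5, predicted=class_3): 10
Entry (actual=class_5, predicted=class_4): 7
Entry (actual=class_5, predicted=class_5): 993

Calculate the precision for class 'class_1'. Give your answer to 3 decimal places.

Take TP from the diagonal, FP from the rest of the 'class_1' prediction marginal, FN from the rest of the 'class_1' actual marginal.
precision = TP/(TP+FP).
class_1: TP=445, FP=44+25+80+187+6=342 → 445/787 = 0.5654

0.565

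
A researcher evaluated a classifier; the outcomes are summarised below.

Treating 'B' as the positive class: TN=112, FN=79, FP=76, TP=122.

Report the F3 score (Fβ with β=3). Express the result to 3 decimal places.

Fβ = (1+β²)·TP / ((1+β²)·TP + β²·FN + FP), with β²=9
= 10·122 / (10·122 + 9·79 + 76) = 0.608

0.608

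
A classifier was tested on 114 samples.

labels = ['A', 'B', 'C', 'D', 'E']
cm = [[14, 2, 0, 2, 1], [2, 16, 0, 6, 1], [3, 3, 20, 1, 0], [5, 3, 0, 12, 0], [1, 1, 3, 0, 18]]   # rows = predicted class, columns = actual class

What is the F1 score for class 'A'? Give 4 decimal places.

0.6364

Treat 'A' as positive and all other classes as negative.
F1 score = 2·TP/(2·TP+FP+FN).
A: TP=14, FP=2+0+2+1=5, FN=2+3+5+1=11 → 28/44 = 0.63636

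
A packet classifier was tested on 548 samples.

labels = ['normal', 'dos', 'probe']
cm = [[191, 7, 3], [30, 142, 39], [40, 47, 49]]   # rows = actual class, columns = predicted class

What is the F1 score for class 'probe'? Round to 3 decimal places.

Treat 'probe' as positive and all other classes as negative.
F1 score = 2·TP/(2·TP+FP+FN).
probe: TP=49, FP=3+39=42, FN=40+47=87 → 98/227 = 0.4317

0.432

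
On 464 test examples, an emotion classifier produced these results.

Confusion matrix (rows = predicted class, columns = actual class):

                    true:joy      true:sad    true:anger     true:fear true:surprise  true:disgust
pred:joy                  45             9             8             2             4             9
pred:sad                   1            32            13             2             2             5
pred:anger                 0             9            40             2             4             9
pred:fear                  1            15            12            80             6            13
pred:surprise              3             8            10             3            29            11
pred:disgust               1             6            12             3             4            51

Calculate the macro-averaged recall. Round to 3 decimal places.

0.615

Per-class recall (TP/(TP+FN)):
  joy: TP=45, FN=1+0+1+3+1=6 → 45/51 = 0.8824
  sad: TP=32, FN=9+9+15+8+6=47 → 32/79 = 0.4051
  anger: TP=40, FN=8+13+12+10+12=55 → 40/95 = 0.4211
  fear: TP=80, FN=2+2+2+3+3=12 → 80/92 = 0.8696
  surprise: TP=29, FN=4+2+4+6+4=20 → 29/49 = 0.5918
  disgust: TP=51, FN=9+5+9+13+11=47 → 51/98 = 0.5204
Macro-recall = mean = (0.8824 + 0.4051 + 0.4211 + 0.8696 + 0.5918 + 0.5204) / 6 = 0.615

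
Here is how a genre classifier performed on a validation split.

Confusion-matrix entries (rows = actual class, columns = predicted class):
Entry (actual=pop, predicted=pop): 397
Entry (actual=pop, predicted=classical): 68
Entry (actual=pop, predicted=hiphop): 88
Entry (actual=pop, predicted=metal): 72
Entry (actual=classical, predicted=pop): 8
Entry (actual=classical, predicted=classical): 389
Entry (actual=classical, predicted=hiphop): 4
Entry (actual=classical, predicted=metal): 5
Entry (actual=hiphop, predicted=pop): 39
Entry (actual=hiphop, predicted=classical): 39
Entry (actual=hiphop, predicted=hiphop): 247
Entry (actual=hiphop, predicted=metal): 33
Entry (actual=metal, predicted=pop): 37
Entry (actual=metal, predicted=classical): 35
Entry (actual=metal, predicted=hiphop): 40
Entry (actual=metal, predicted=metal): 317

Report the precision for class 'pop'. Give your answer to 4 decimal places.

0.8254

Take TP from the diagonal, FP from the rest of the 'pop' prediction marginal, FN from the rest of the 'pop' actual marginal.
precision = TP/(TP+FP).
pop: TP=397, FP=8+39+37=84 → 397/481 = 0.82536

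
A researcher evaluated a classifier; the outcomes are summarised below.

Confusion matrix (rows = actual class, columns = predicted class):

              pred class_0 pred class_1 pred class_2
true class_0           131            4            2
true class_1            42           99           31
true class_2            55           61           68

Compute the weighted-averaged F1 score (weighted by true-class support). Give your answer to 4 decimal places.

Per-class F1 score (2·TP/(2·TP+FP+FN)):
  class_0: TP=131, FP=42+55=97, FN=4+2=6 → 262/365 = 0.71781
  class_1: TP=99, FP=4+61=65, FN=42+31=73 → 198/336 = 0.58929
  class_2: TP=68, FP=2+31=33, FN=55+61=116 → 136/285 = 0.47719
Weighted-F1 score = Σ (supportᵢ/N)·F1 scoreᵢ with N=493: (137/493)·0.71781 + (172/493)·0.58929 + (184/493)·0.47719 = 0.5832

0.5832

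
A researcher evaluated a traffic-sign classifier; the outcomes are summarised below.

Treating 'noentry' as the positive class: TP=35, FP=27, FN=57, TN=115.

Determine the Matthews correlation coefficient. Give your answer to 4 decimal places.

0.2106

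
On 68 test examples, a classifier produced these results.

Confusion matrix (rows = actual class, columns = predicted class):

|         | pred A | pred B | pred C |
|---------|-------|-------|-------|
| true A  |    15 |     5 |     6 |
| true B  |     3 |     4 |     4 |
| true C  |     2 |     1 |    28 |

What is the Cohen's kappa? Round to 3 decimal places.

0.493

Observed agreement pₒ = trace/N = 47/68 = 0.6912
Expected agreement pₑ = Σ (rowᵢ·colᵢ)/N² = (26·20 + 11·10 + 31·38)/68² = 0.3910
κ = (pₒ − pₑ)/(1 − pₑ) = (0.6912 − 0.3910)/(1 − 0.3910) = 0.493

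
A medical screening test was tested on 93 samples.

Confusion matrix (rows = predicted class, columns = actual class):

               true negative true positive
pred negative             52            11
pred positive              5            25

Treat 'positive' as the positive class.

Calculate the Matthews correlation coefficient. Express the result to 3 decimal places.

MCC = (TP·TN − FP·FN) / √((TP+FP)(TP+FN)(TN+FP)(TN+FN))
Numerator = 25·52 − 5·11 = 1245
Denominator = √(30·36·57·63) = √3878280 = 1969.3349
MCC = 1245 / 1969.3349 = 0.632

0.632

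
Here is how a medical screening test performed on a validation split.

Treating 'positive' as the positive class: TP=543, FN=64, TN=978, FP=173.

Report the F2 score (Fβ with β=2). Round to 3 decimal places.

0.864

Fβ = (1+β²)·TP / ((1+β²)·TP + β²·FN + FP), with β²=4
= 5·543 / (5·543 + 4·64 + 173) = 0.864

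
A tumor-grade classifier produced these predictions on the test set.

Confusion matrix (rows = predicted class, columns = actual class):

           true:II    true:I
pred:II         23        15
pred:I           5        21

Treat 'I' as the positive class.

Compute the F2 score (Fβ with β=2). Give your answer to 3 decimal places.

Fβ = (1+β²)·TP / ((1+β²)·TP + β²·FN + FP), with β²=4
= 5·21 / (5·21 + 4·15 + 5) = 0.618

0.618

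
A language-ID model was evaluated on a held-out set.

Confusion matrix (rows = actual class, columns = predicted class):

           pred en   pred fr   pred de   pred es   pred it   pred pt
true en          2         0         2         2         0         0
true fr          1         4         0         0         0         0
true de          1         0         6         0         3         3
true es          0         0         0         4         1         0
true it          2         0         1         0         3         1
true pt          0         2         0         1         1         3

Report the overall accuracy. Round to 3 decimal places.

0.512

Accuracy = trace / total = (2+4+6+4+3+3=22) / 43 = 22/43 = 0.512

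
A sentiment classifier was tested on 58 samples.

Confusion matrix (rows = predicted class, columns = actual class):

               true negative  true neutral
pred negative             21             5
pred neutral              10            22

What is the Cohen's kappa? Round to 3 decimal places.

Observed agreement pₒ = trace/N = 43/58 = 0.7414
Expected agreement pₑ = Σ (rowᵢ·colᵢ)/N² = (31·26 + 27·32)/58² = 0.4964
κ = (pₒ − pₑ)/(1 − pₑ) = (0.7414 − 0.4964)/(1 − 0.4964) = 0.486

0.486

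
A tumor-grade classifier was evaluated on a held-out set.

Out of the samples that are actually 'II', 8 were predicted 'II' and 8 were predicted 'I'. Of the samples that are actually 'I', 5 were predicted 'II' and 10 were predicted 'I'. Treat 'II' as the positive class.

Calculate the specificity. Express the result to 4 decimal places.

0.6667

Specificity = TN/(TN+FP) = 10/(10+5) = 0.6667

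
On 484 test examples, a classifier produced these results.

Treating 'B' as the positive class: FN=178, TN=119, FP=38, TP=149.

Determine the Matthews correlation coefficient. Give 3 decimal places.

0.205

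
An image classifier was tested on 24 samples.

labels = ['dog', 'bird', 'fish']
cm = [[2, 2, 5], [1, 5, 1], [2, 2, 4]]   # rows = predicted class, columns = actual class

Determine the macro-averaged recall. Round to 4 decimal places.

0.4519

Per-class recall (TP/(TP+FN)):
  dog: TP=2, FN=1+2=3 → 2/5 = 0.40000
  bird: TP=5, FN=2+2=4 → 5/9 = 0.55556
  fish: TP=4, FN=5+1=6 → 4/10 = 0.40000
Macro-recall = mean = (0.40000 + 0.55556 + 0.40000) / 3 = 0.4519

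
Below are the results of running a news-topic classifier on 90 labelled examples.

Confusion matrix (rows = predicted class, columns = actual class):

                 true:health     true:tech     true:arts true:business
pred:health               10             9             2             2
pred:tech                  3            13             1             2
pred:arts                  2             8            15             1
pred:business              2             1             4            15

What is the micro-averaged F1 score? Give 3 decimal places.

0.589

Micro-averaging pools counts across classes: ΣTP=53, ΣFP=37, ΣFN=37.
Micro-F1 score = 2·TP/(2·TP+FP+FN) on pooled counts = 0.589 (equals overall accuracy in single-label multiclass).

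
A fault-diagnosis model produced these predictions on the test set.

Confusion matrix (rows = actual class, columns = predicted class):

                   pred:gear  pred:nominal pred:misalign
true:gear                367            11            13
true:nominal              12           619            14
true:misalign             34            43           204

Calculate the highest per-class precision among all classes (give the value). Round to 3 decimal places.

0.920

Per-class precision (TP/(TP+FP)):
  gear: TP=367, FP=12+34=46 → 367/413 = 0.8886
  nominal: TP=619, FP=11+43=54 → 619/673 = 0.9198
  misalign: TP=204, FP=13+14=27 → 204/231 = 0.8831
Highest is class 'nominal' with precision = 0.920.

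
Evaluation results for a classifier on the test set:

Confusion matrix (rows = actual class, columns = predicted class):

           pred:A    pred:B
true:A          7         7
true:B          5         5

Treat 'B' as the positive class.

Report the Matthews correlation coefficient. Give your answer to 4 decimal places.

MCC = (TP·TN − FP·FN) / √((TP+FP)(TP+FN)(TN+FP)(TN+FN))
Numerator = 5·7 − 7·5 = 0
Denominator = √(12·10·14·12) = √20160 = 141.9859
MCC = 0 / 141.9859 = 0.0000

0.0000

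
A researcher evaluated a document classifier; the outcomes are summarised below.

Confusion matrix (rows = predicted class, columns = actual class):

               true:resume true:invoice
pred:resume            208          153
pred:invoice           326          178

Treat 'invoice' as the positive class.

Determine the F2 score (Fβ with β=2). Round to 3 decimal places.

Fβ = (1+β²)·TP / ((1+β²)·TP + β²·FN + FP), with β²=4
= 5·178 / (5·178 + 4·153 + 326) = 0.487

0.487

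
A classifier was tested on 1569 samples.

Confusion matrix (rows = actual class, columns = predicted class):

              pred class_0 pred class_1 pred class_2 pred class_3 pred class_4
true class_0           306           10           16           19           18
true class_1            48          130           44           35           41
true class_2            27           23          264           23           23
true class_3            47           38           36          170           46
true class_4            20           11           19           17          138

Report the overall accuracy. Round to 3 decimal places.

Accuracy = trace / total = (306+130+264+170+138=1008) / 1569 = 1008/1569 = 0.642

0.642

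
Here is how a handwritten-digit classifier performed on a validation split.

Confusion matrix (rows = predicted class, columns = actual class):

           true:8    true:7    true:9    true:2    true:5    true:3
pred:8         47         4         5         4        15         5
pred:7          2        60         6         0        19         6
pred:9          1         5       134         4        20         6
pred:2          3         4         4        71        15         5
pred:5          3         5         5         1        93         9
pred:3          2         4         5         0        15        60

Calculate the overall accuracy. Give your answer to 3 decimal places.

0.719

Accuracy = trace / total = (47+60+134+71+93+60=465) / 647 = 465/647 = 0.719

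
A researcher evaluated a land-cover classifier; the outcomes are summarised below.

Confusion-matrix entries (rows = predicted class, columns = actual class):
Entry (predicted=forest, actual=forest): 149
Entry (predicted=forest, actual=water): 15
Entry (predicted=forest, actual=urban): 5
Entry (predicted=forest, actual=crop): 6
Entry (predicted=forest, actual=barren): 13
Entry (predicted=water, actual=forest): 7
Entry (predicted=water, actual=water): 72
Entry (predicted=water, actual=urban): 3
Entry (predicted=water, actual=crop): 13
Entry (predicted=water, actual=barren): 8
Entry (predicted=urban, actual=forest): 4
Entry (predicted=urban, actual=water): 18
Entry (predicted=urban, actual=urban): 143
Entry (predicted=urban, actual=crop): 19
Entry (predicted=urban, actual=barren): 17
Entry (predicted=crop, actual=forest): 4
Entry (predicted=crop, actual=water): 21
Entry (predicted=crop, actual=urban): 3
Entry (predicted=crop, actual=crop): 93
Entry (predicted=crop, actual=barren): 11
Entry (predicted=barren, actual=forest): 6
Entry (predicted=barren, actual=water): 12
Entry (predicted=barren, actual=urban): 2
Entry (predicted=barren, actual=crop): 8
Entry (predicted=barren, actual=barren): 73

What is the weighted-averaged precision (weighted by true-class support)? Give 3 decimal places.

0.729

Per-class precision (TP/(TP+FP)):
  forest: TP=149, FP=15+5+6+13=39 → 149/188 = 0.7926
  water: TP=72, FP=7+3+13+8=31 → 72/103 = 0.6990
  urban: TP=143, FP=4+18+19+17=58 → 143/201 = 0.7114
  crop: TP=93, FP=4+21+3+11=39 → 93/132 = 0.7045
  barren: TP=73, FP=6+12+2+8=28 → 73/101 = 0.7228
Weighted-precision = Σ (supportᵢ/N)·precisionᵢ with N=725: (170/725)·0.7926 + (138/725)·0.6990 + (156/725)·0.7114 + (139/725)·0.7045 + (122/725)·0.7228 = 0.729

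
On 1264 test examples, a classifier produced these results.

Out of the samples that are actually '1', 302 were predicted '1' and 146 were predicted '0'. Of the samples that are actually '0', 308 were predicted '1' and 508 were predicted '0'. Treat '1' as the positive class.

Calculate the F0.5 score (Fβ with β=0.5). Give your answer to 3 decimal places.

0.523

Fβ = (1+β²)·TP / ((1+β²)·TP + β²·FN + FP), with β²=1/4
= 1.25·302 / (1.25·302 + 0.25·146 + 308) = 0.523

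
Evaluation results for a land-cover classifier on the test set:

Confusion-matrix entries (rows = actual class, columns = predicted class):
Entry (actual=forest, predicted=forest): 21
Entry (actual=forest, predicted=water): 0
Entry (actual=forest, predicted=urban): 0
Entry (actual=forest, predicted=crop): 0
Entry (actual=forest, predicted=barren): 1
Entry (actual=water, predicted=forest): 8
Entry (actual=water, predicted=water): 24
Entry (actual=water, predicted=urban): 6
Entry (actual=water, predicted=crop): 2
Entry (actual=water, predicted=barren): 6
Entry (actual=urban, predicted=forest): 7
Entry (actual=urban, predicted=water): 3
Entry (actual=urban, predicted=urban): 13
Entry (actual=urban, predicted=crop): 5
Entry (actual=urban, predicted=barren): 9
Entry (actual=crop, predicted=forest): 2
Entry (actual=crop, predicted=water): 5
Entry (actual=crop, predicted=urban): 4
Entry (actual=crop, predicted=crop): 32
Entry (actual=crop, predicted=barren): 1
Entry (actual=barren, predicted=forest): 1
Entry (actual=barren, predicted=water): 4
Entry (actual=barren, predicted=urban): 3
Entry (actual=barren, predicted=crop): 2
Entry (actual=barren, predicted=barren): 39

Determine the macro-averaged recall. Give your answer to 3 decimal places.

Per-class recall (TP/(TP+FN)):
  forest: TP=21, FN=0+0+0+1=1 → 21/22 = 0.9545
  water: TP=24, FN=8+6+2+6=22 → 24/46 = 0.5217
  urban: TP=13, FN=7+3+5+9=24 → 13/37 = 0.3514
  crop: TP=32, FN=2+5+4+1=12 → 32/44 = 0.7273
  barren: TP=39, FN=1+4+3+2=10 → 39/49 = 0.7959
Macro-recall = mean = (0.9545 + 0.5217 + 0.3514 + 0.7273 + 0.7959) / 5 = 0.670

0.670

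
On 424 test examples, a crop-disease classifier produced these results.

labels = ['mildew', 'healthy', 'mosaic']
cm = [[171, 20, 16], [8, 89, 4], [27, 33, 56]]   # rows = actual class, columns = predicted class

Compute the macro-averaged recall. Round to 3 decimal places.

0.730

Per-class recall (TP/(TP+FN)):
  mildew: TP=171, FN=20+16=36 → 171/207 = 0.8261
  healthy: TP=89, FN=8+4=12 → 89/101 = 0.8812
  mosaic: TP=56, FN=27+33=60 → 56/116 = 0.4828
Macro-recall = mean = (0.8261 + 0.8812 + 0.4828) / 3 = 0.730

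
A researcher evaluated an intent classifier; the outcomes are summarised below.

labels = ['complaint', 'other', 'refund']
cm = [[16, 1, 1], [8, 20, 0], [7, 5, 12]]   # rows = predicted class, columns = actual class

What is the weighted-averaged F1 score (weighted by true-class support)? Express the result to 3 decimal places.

Per-class F1 score (2·TP/(2·TP+FP+FN)):
  complaint: TP=16, FP=1+1=2, FN=8+7=15 → 32/49 = 0.6531
  other: TP=20, FP=8+0=8, FN=1+5=6 → 40/54 = 0.7407
  refund: TP=12, FP=7+5=12, FN=1+0=1 → 24/37 = 0.6486
Weighted-F1 score = Σ (supportᵢ/N)·F1 scoreᵢ with N=70: (31/70)·0.6531 + (26/70)·0.7407 + (13/70)·0.6486 = 0.685

0.685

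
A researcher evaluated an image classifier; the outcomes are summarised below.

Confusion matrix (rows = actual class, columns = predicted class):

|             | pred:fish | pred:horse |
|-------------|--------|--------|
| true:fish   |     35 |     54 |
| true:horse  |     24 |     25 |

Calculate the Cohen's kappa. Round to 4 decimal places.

-0.0849

Observed agreement pₒ = trace/N = 60/138 = 0.43478
Expected agreement pₑ = Σ (rowᵢ·colᵢ)/N² = (89·59 + 49·79)/138² = 0.47900
κ = (pₒ − pₑ)/(1 − pₑ) = (0.43478 − 0.47900)/(1 − 0.47900) = -0.0849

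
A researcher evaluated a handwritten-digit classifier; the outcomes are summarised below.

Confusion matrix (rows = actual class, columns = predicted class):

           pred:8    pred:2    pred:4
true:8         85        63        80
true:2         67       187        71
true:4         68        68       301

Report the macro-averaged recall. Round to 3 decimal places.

0.546

Per-class recall (TP/(TP+FN)):
  8: TP=85, FN=63+80=143 → 85/228 = 0.3728
  2: TP=187, FN=67+71=138 → 187/325 = 0.5754
  4: TP=301, FN=68+68=136 → 301/437 = 0.6888
Macro-recall = mean = (0.3728 + 0.5754 + 0.6888) / 3 = 0.546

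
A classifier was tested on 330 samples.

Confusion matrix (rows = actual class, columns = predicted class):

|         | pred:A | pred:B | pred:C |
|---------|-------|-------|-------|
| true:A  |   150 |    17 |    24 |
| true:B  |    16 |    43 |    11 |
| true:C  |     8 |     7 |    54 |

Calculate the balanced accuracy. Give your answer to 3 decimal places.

Balanced accuracy = mean of per-class recall.
  A: recall = 150/191 = 0.7853
  B: recall = 43/70 = 0.6143
  C: recall = 54/69 = 0.7826
Mean = (0.7853 + 0.6143 + 0.7826) / 3 = 0.727

0.727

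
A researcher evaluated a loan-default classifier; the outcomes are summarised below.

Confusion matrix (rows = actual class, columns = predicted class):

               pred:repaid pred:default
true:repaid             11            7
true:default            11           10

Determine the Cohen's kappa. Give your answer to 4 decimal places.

0.0859

Observed agreement pₒ = trace/N = 21/39 = 0.53846
Expected agreement pₑ = Σ (rowᵢ·colᵢ)/N² = (18·22 + 21·17)/39² = 0.49507
κ = (pₒ − pₑ)/(1 − pₑ) = (0.53846 − 0.49507)/(1 − 0.49507) = 0.0859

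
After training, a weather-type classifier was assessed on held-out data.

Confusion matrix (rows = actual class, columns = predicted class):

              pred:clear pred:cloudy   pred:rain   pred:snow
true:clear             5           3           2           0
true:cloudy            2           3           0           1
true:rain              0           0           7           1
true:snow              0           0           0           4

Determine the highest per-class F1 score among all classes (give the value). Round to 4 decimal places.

0.8235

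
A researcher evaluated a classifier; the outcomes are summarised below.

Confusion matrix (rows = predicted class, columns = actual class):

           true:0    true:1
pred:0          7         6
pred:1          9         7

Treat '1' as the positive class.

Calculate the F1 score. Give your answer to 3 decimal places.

0.483

Precision = TP/(TP+FP) = 7/16 = 0.4375
Recall = TP/(TP+FN) = 7/13 = 0.5385
F1 = 2·TP/(2·TP+FP+FN) = 14/29 = 0.483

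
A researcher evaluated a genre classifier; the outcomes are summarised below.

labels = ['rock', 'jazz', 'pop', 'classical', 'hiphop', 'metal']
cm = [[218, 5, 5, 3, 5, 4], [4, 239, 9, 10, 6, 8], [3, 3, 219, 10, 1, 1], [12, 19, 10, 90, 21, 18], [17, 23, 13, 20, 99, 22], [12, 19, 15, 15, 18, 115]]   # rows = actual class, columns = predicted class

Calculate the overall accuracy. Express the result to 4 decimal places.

Accuracy = trace / total = (218+239+219+90+99+115=980) / 1311 = 980/1311 = 0.7475

0.7475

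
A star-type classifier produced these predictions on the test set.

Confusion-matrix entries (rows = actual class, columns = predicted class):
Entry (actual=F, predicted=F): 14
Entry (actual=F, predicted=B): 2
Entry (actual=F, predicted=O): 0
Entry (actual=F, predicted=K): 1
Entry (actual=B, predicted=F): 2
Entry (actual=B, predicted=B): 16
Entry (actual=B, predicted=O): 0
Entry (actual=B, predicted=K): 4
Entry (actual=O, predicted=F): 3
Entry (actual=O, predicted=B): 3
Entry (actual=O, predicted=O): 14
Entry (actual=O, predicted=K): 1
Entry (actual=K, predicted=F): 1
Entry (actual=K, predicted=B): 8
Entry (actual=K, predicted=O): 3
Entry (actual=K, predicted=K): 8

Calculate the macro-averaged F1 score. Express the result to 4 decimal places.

Per-class F1 score (2·TP/(2·TP+FP+FN)):
  F: TP=14, FP=2+3+1=6, FN=2+0+1=3 → 28/37 = 0.75676
  B: TP=16, FP=2+3+8=13, FN=2+0+4=6 → 32/51 = 0.62745
  O: TP=14, FP=0+0+3=3, FN=3+3+1=7 → 28/38 = 0.73684
  K: TP=8, FP=1+4+1=6, FN=1+8+3=12 → 16/34 = 0.47059
Macro-F1 score = mean = (0.75676 + 0.62745 + 0.73684 + 0.47059) / 4 = 0.6479

0.6479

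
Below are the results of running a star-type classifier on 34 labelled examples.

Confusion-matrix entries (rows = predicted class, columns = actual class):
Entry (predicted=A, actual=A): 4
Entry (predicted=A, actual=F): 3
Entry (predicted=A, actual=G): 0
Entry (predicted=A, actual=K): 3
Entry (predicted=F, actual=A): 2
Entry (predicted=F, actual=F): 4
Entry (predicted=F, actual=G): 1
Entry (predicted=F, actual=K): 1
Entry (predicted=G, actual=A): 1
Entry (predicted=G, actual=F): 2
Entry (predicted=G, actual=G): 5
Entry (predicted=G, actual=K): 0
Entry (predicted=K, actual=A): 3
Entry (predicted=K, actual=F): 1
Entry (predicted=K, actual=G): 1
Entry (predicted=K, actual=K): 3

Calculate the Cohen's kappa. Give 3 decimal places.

Observed agreement pₒ = trace/N = 16/34 = 0.4706
Expected agreement pₑ = Σ (rowᵢ·colᵢ)/N² = (10·10 + 10·8 + 7·8 + 7·8)/34² = 0.2526
κ = (pₒ − pₑ)/(1 − pₑ) = (0.4706 − 0.2526)/(1 − 0.2526) = 0.292

0.292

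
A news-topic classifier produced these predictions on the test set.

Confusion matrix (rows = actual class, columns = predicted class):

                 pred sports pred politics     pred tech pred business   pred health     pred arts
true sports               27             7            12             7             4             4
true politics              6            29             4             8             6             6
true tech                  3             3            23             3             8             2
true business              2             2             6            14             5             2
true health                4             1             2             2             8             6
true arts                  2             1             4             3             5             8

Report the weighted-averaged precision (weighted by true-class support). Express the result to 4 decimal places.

Per-class precision (TP/(TP+FP)):
  sports: TP=27, FP=6+3+2+4+2=17 → 27/44 = 0.61364
  politics: TP=29, FP=7+3+2+1+1=14 → 29/43 = 0.67442
  tech: TP=23, FP=12+4+6+2+4=28 → 23/51 = 0.45098
  business: TP=14, FP=7+8+3+2+3=23 → 14/37 = 0.37838
  health: TP=8, FP=4+6+8+5+5=28 → 8/36 = 0.22222
  arts: TP=8, FP=4+6+2+2+6=20 → 8/28 = 0.28571
Weighted-precision = Σ (supportᵢ/N)·precisionᵢ with N=239: (61/239)·0.61364 + (59/239)·0.67442 + (42/239)·0.45098 + (31/239)·0.37838 + (23/239)·0.22222 + (23/239)·0.28571 = 0.5003

0.5003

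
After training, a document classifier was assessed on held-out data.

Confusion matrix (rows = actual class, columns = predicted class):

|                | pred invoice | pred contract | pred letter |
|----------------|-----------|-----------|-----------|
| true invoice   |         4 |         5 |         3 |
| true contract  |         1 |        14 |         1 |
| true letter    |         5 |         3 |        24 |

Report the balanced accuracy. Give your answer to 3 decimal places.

0.653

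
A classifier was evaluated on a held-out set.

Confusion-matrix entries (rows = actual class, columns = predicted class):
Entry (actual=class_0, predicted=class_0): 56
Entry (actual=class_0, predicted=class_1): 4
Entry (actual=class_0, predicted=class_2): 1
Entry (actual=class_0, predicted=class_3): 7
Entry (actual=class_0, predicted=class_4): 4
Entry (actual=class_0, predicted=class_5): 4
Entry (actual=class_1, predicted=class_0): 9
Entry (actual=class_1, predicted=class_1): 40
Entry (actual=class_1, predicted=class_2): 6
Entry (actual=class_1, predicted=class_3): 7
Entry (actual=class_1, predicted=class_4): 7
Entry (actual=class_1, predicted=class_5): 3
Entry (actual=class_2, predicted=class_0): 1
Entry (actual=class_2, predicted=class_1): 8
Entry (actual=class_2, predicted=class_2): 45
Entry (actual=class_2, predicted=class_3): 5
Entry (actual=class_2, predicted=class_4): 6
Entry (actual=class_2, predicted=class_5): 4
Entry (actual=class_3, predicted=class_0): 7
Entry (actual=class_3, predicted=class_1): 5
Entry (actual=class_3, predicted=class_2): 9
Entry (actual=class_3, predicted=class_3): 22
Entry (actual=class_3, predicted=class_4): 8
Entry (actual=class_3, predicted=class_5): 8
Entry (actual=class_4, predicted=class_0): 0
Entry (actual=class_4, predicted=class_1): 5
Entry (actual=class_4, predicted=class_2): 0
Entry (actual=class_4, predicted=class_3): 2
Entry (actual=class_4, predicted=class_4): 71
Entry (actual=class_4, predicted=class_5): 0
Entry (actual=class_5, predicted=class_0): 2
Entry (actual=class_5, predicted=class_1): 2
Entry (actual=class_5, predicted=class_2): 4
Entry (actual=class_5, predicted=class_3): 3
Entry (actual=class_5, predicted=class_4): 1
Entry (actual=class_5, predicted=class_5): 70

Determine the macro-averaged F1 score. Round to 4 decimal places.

Per-class F1 score (2·TP/(2·TP+FP+FN)):
  class_0: TP=56, FP=9+1+7+0+2=19, FN=4+1+7+4+4=20 → 112/151 = 0.74172
  class_1: TP=40, FP=4+8+5+5+2=24, FN=9+6+7+7+3=32 → 80/136 = 0.58824
  class_2: TP=45, FP=1+6+9+0+4=20, FN=1+8+5+6+4=24 → 90/134 = 0.67164
  class_3: TP=22, FP=7+7+5+2+3=24, FN=7+5+9+8+8=37 → 44/105 = 0.41905
  class_4: TP=71, FP=4+7+6+8+1=26, FN=0+5+0+2+0=7 → 142/175 = 0.81143
  class_5: TP=70, FP=4+3+4+8+0=19, FN=2+2+4+3+1=12 → 140/171 = 0.81871
Macro-F1 score = mean = (0.74172 + 0.58824 + 0.67164 + 0.41905 + 0.81143 + 0.81871) / 6 = 0.6751

0.6751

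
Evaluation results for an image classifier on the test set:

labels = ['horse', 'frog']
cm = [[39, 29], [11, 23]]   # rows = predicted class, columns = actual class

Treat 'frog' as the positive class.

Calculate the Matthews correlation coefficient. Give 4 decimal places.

0.2357

MCC = (TP·TN − FP·FN) / √((TP+FP)(TP+FN)(TN+FP)(TN+FN))
Numerator = 23·39 − 11·29 = 578
Denominator = √(34·52·50·68) = √6011200 = 2451.7749
MCC = 578 / 2451.7749 = 0.2357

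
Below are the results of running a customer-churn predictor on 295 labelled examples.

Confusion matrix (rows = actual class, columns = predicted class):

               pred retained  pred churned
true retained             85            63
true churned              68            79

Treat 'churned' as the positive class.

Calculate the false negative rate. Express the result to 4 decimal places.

0.4626

FNR = FN/(FN+TP) = 68/(68+79) = 0.4626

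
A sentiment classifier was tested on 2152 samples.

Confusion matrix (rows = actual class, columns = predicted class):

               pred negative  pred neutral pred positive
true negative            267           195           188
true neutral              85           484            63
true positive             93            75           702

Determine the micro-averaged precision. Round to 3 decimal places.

0.675

Micro-averaging pools counts across classes: ΣTP=1453, ΣFP=699, ΣFN=699.
Micro-precision = TP/(TP+FP) on pooled counts = 0.675 (equals overall accuracy in single-label multiclass).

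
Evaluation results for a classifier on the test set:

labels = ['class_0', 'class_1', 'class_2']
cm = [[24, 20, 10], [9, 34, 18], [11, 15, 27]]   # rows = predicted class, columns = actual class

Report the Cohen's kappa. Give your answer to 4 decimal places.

0.2553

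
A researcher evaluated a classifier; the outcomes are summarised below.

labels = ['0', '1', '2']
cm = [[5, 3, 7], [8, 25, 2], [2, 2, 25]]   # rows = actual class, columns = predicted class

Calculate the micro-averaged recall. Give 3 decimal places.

Micro-averaging pools counts across classes: ΣTP=55, ΣFP=24, ΣFN=24.
Micro-recall = TP/(TP+FN) on pooled counts = 0.696 (equals overall accuracy in single-label multiclass).

0.696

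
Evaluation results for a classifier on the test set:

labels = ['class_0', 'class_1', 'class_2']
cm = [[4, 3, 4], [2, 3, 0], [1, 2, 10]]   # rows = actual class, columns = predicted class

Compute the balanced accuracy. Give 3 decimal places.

Balanced accuracy = mean of per-class recall.
  class_0: recall = 4/11 = 0.3636
  class_1: recall = 3/5 = 0.6000
  class_2: recall = 10/13 = 0.7692
Mean = (0.3636 + 0.6000 + 0.7692) / 3 = 0.578

0.578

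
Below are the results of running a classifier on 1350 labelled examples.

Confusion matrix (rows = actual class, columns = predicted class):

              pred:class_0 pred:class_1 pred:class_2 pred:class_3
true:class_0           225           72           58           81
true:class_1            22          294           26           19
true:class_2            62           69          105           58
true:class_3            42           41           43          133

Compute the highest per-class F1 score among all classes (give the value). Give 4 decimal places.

0.7025

Per-class F1 score (2·TP/(2·TP+FP+FN)):
  class_0: TP=225, FP=22+62+42=126, FN=72+58+81=211 → 450/787 = 0.57179
  class_1: TP=294, FP=72+69+41=182, FN=22+26+19=67 → 588/837 = 0.70251
  class_2: TP=105, FP=58+26+43=127, FN=62+69+58=189 → 210/526 = 0.39924
  class_3: TP=133, FP=81+19+58=158, FN=42+41+43=126 → 266/550 = 0.48364
Highest is class 'class_1' with F1 score = 0.7025.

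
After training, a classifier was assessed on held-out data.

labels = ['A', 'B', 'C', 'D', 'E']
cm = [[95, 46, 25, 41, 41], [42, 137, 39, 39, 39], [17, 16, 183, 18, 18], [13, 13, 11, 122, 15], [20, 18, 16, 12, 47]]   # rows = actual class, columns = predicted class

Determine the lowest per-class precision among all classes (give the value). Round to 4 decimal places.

0.2938

Per-class precision (TP/(TP+FP)):
  A: TP=95, FP=42+17+13+20=92 → 95/187 = 0.50802
  B: TP=137, FP=46+16+13+18=93 → 137/230 = 0.59565
  C: TP=183, FP=25+39+11+16=91 → 183/274 = 0.66788
  D: TP=122, FP=41+39+18+12=110 → 122/232 = 0.52586
  E: TP=47, FP=41+39+18+15=113 → 47/160 = 0.29375
Lowest is class 'E' with precision = 0.2938.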